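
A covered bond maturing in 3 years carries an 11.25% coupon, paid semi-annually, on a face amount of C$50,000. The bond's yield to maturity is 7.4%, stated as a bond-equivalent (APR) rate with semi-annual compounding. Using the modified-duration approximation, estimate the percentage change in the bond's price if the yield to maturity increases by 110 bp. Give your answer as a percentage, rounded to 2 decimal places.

Periodic yield y = 0.037. Modified duration first:
  t   CF        PV=CF/(1+0.037)^t    t·PV
  1     2,812.50     2,712.1504     2,712.1504
  2     2,812.50     2,615.3813     5,230.7626
  3     2,812.50     2,522.0649     7,566.1948
  4     2,812.50     2,432.0780     9,728.3121
  5     2,812.50     2,345.3019    11,726.5093
  6    52,812.50    42,468.2327   254,809.3960
  Σ                 55,095.2092   291,773.3253
P = 55,095.2092; D_Mac = 5.29580 half-year periods = 2.64790 yrs; D_mod = 2.64790/(1+0.037) = 2.55342 yrs.
ΔP/P ≈ -D_mod · Δy = -2.55342 × (+0.011) = -0.028088 = -2.8088%.

-2.81%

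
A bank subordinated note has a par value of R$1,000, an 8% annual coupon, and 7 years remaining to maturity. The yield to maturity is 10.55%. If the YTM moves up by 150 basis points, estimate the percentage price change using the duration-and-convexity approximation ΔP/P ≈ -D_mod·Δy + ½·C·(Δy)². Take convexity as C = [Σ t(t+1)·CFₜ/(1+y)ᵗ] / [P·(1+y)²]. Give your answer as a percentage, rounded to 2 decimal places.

-7.12%

With y = 0.1055:
  t   CF        PV=CF/(1+0.1055)^t    t·PV        t(t+1)·PV
  1        80.00        72.3654        72.3654         144.7309
  2        80.00        65.4595       130.9189         392.7568
  3        80.00        59.2125       177.6376         710.5506
  4        80.00        53.5618       214.2471       1,071.2356
  5        80.00        48.4503       242.2514       1,453.5083
  6        80.00        43.8266       262.9594       1,840.7160
  7     1,080.00       535.1956     3,746.3691      29,970.9531
  Σ                    878.0717     4,846.7491      35,584.4513
P = 878.0717; D_Mac = 5.51976 yrs; D_mod = 4.99300 yrs; C = 33.15987.
Duration effect: -4.99300 × (+0.015) = -0.074895
Convexity effect: 0.5 × 33.15987 × (0.015)² = +0.0037305
ΔP/P ≈ -0.074895 + 0.0037305 = -0.071165 = -7.1165%.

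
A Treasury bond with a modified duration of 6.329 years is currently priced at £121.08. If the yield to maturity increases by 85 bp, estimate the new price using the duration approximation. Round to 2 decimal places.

£114.57

Duration approximation: ΔP/P ≈ -D_mod · Δy = -6.329 × (+0.0085) = -0.0537965.
New price ≈ 121.08 × (1 - 0.0537965) = 114.56631978.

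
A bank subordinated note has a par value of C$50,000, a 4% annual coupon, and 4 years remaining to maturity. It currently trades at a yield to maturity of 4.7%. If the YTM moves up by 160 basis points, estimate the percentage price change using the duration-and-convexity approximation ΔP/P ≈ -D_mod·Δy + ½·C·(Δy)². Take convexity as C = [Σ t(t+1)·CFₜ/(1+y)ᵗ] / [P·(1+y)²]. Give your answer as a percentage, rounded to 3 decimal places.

With y = 0.047:
  t   CF        PV=CF/(1+0.047)^t    t·PV        t(t+1)·PV
  1     2,000.00     1,910.2197     1,910.2197       3,820.4394
  2     2,000.00     1,824.4696     3,648.9392      10,946.8176
  3     2,000.00     1,742.5689     5,227.7066      20,910.8264
  4    52,000.00    43,272.9614   173,091.8454     865,459.2272
  Σ                 48,750.2195   183,878.7109     901,137.3106
P = 48,750.2195; D_Mac = 3.77185 yrs; D_mod = 3.60253 yrs; C = 16.86246.
Duration effect: -3.60253 × (+0.016) = -0.057641
Convexity effect: 0.5 × 16.86246 × (0.016)² = +0.0021584
ΔP/P ≈ -0.057641 + 0.0021584 = -0.055482 = -5.5482%.

-5.548%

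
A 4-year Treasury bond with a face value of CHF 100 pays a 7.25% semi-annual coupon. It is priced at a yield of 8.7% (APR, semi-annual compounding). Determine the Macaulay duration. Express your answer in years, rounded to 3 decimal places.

3.530 years

Periodic yield y = 0.0435. Discount each cash flow and weight by its period:
  t   CF        PV=CF/(1+0.0435)^t    t·PV
  1        3.625         3.4739         3.4739
  2        3.625         3.3291         6.6581
  3        3.625         3.1903         9.5709
  4        3.625         3.0573        12.2292
  5        3.625         2.9299        14.6493
  6        3.625         2.8077        16.8463
  7        3.625         2.6907        18.8347
  8      103.625        73.7097       589.6780
  Σ                     95.1885       671.9404
Price P = Σ PV = 95.1885.
Macaulay duration = Σ(t·PV) / P = 671.9404 / 95.1885 = 7.05905 half-year periods.
In years: 7.05905 / 2 = 3.52952 years.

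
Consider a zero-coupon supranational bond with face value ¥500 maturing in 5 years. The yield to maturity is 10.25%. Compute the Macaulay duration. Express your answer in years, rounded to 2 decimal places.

A zero-coupon bond has a single cash flow at maturity, so its Macaulay duration equals its maturity: 5 years.

5.00 years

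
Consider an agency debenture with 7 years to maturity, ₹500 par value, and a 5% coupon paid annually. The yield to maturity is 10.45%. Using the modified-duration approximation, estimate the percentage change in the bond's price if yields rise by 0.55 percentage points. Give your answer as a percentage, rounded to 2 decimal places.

-2.94%

Periodic yield y = 0.1045. Modified duration first:
  t   CF        PV=CF/(1+0.1045)^t    t·PV
  1        25.00        22.6347        22.6347
  2        25.00        20.4931        40.9863
  3        25.00        18.5542        55.6627
  4        25.00        16.7988        67.1950
  5        25.00        15.2094        76.0469
  6        25.00        13.7704        82.6222
  7       525.00       261.8179     1,832.7250
  Σ                    369.2784     2,177.8728
P = 369.2784; D_Mac = 5.89764 yrs; D_mod = 5.89764/(1+0.1045) = 5.33965 yrs.
ΔP/P ≈ -D_mod · Δy = -5.33965 × (+0.0055) = -0.029368 = -2.9368%.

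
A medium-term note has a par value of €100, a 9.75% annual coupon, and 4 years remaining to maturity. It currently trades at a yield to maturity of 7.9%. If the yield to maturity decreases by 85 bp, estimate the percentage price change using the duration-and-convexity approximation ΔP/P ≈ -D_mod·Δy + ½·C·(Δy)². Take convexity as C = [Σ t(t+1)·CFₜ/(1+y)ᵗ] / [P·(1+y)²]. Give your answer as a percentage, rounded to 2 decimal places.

+2.82%

With y = 0.079:
  t   CF        PV=CF/(1+0.079)^t    t·PV        t(t+1)·PV
  1         9.75         9.0361         9.0361          18.0723
  2         9.75         8.3746        16.7491          50.2473
  3         9.75         7.7614        23.2842          93.1368
  4       109.75        80.9690       323.8760       1,619.3799
  Σ                    106.1411       372.9454       1,780.8364
P = 106.1411; D_Mac = 3.51368 yrs; D_mod = 3.25642 yrs; C = 14.41111.
Duration effect: -3.25642 × (-0.0085) = +0.027680
Convexity effect: 0.5 × 14.41111 × (-0.0085)² = +0.0005206
ΔP/P ≈ +0.027680 + 0.0005206 = +0.028200 = +2.8200%.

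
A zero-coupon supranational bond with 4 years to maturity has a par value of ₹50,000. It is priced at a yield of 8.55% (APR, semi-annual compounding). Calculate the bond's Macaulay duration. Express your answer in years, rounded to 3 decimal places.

4.000 years

A zero-coupon bond has a single cash flow at maturity, so its Macaulay duration equals its maturity: 4 years.
(Equivalently: 8 semi-annual periods ÷ 2 = 4 years.)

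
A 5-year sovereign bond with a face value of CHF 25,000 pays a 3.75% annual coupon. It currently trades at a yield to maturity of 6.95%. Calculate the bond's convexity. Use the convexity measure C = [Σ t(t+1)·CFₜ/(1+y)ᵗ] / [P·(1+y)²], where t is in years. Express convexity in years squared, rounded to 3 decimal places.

With y = 0.0695:
  t   CF        PV=CF/(1+0.0695)^t    t·PV        t(t+1)·PV
  1       937.50       876.5778       876.5778       1,753.1557
  2       937.50       819.6146     1,639.2292       4,917.6877
  3       937.50       766.3531     2,299.0593       9,196.2370
  4       937.50       716.5527     2,866.2107      14,331.0535
  5    25,937.50    18,536.3478    92,681.7390     556,090.4339
  Σ                 21,715.4460   100,362.8160     586,288.5678
P = 21,715.4460.
Convexity = Σ t(t+1)·PV / [P·(1+y)²] = 586,288.5678 / (21,715.4460 × 1.143830) = 23.60375.

23.604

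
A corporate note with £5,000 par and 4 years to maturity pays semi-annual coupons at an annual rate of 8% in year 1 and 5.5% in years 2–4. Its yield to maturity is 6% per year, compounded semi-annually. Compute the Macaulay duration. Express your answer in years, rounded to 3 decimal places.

3.572 years

Periodic yield y = 0.03. Discount each cash flow and weight by its period:
  t   CF        PV=CF/(1+0.03)^t    t·PV
  1       200.00       194.1748       194.1748
  2       200.00       188.5192       377.0384
  3       137.50       125.8320       377.4959
  4       137.50       122.1670       488.6679
  5       137.50       118.6087       593.0435
  6       137.50       115.1541       690.9245
  7       137.50       111.8001       782.6006
  8     5,137.50     4,055.5899    32,444.7195
  Σ                  5,031.8457    35,948.6651
Price P = Σ PV = 5,031.8457.
Macaulay duration = Σ(t·PV) / P = 35,948.6651 / 5,031.8457 = 7.14423 half-year periods.
In years: 7.14423 / 2 = 3.57212 years.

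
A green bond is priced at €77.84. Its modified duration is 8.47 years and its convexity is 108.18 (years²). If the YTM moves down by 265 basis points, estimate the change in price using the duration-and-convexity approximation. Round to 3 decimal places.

Duration effect: -D_mod·Δy = -8.47 × (-0.0265) = +0.224455
Convexity effect: ½·C·(Δy)² = 0.5 × 108.18 × (-0.0265)² = +0.0379847025
ΔP/P ≈ +0.224455 + 0.0379847025 = +0.2624397025
ΔP ≈ 77.84 × (+0.2624397025) = +20.4283064426.

+€20.428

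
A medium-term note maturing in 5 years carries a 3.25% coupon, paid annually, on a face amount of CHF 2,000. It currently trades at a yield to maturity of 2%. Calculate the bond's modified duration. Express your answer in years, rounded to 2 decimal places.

Periodic yield y = 0.02. First find Macaulay duration:
  t   CF        PV=CF/(1+0.02)^t    t·PV
  1        65.00        63.7255        63.7255
  2        65.00        62.4760       124.9519
  3        65.00        61.2510       183.7529
  4        65.00        60.0500       240.1998
  5     2,065.00     1,870.3341     9,351.6706
  Σ                  2,117.8365     9,964.3007
P = 2,117.8365; Macaulay duration = 9,964.3007 / 2,117.8365 = 4.70494 years.
Modified duration = D_Mac / (1 + y) = 4.70494 / 1.02 = 4.61269 years.

4.61 years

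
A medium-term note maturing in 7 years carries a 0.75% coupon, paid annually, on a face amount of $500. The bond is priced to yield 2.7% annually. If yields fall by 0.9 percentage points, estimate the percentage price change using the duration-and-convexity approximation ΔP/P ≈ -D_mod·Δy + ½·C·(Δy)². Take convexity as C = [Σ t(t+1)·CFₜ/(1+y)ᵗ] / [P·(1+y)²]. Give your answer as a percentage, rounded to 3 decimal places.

+6.196%

With y = 0.027:
  t   CF        PV=CF/(1+0.027)^t    t·PV        t(t+1)·PV
  1         3.75         3.6514         3.6514           7.3028
  2         3.75         3.5554         7.1108          21.3325
  3         3.75         3.4619        10.3858          41.5433
  4         3.75         3.3709        13.4837          67.4186
  5         3.75         3.2823        16.4115          98.4692
  6         3.75         3.1960        19.1761         134.2326
  7       503.75       418.0440     2,926.3077      23,410.4618
  Σ                    438.5620     2,996.5271      23,780.7608
P = 438.5620; D_Mac = 6.83262 yrs; D_mod = 6.65299 yrs; C = 51.41074.
Duration effect: -6.65299 × (-0.009) = +0.059877
Convexity effect: 0.5 × 51.41074 × (-0.009)² = +0.0020821
ΔP/P ≈ +0.059877 + 0.0020821 = +0.061959 = +6.1959%.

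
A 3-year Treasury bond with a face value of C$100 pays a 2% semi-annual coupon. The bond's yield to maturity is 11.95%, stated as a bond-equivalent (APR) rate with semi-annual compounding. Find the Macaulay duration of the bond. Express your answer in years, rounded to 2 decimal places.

2.91 years

Periodic yield y = 0.05975. Discount each cash flow and weight by its period:
  t   CF        PV=CF/(1+0.05975)^t    t·PV
  1         1.00         0.9436         0.9436
  2         1.00         0.8904         1.7808
  3         1.00         0.8402         2.5206
  4         1.00         0.7928         3.1714
  5         1.00         0.7481         3.7407
  6       101.00        71.3019       427.8111
  Σ                     75.5171       439.9683
Price P = Σ PV = 75.5171.
Macaulay duration = Σ(t·PV) / P = 439.9683 / 75.5171 = 5.82608 half-year periods.
In years: 5.82608 / 2 = 2.91304 years.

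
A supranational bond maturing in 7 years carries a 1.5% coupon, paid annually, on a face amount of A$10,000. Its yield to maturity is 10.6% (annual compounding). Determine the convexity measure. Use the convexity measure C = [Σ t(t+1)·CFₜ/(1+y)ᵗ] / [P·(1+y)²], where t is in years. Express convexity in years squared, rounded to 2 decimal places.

42.10

With y = 0.106:
  t   CF        PV=CF/(1+0.106)^t    t·PV        t(t+1)·PV
  1       150.00       135.6239       135.6239         271.2477
  2       150.00       122.6256       245.2511         735.7534
  3       150.00       110.8730       332.6191       1,330.4762
  4       150.00       100.2469       400.9874       2,004.9371
  5       150.00        90.6391       453.1955       2,719.1732
  6       150.00        81.9522       491.7131       3,441.9915
  7    10,150.00     5,013.9518    35,097.6625     280,781.3000
  Σ                  5,655.9124    37,157.0526     291,284.8791
P = 5,655.9124.
Convexity = Σ t(t+1)·PV / [P·(1+y)²] = 291,284.8791 / (5,655.9124 × 1.223236) = 42.10222.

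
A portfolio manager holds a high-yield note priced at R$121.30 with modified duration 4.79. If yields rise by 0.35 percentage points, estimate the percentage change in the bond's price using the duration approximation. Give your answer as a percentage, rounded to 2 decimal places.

Duration approximation: ΔP/P ≈ -D_mod · Δy = -4.79 × (+0.0035) = -0.016765.
As a percentage: -1.6765%.

-1.68%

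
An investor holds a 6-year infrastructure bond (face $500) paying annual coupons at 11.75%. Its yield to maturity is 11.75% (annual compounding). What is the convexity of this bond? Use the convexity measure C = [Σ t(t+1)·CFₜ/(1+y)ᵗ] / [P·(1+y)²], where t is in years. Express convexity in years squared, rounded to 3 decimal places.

With y = 0.1175:
  t   CF        PV=CF/(1+0.1175)^t    t·PV        t(t+1)·PV
  1        58.75        52.5727        52.5727         105.1454
  2        58.75        47.0449        94.0899         282.2696
  3        58.75        42.0984       126.2951         505.1804
  4        58.75        37.6719       150.6877         753.4384
  5        58.75        33.7109       168.5544       1,011.3267
  6       558.75       286.9012     1,721.4071      12,049.8499
  Σ                    500.0000     2,313.6069      14,707.2103
P = 500.0000.
Convexity = Σ t(t+1)·PV / [P·(1+y)²] = 14,707.2103 / (500.0000 × 1.248806) = 23.55403.

23.554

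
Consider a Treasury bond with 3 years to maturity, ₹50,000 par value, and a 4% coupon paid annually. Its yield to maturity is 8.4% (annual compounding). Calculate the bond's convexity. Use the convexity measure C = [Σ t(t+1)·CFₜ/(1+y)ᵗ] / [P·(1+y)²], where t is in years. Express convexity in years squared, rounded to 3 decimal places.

9.663

With y = 0.084:
  t   CF        PV=CF/(1+0.084)^t    t·PV        t(t+1)·PV
  1     2,000.00     1,845.0185     1,845.0185       3,690.0369
  2     2,000.00     1,702.0465     3,404.0931      10,212.2792
  3    52,000.00    40,823.9945   122,471.9836     489,887.9342
  Σ                 44,371.0595   127,721.0951     503,790.2504
P = 44,371.0595.
Convexity = Σ t(t+1)·PV / [P·(1+y)²] = 503,790.2504 / (44,371.0595 × 1.175056) = 9.66254.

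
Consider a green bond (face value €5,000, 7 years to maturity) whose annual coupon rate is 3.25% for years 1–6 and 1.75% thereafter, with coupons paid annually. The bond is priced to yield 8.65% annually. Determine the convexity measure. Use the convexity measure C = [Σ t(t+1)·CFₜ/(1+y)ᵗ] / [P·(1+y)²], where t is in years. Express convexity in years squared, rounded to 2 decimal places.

40.60

With y = 0.0865:
  t   CF        PV=CF/(1+0.0865)^t    t·PV        t(t+1)·PV
  1       162.50       149.5628       149.5628         299.1256
  2       162.50       137.6556       275.3112         825.9336
  3       162.50       126.6964       380.0891       1,520.3564
  4       162.50       116.6096       466.4385       2,332.1927
  5       162.50       107.3259       536.6297       3,219.7783
  6       162.50        98.7814       592.6881       4,148.8169
  7     5,087.50     2,846.4025    19,924.8173     159,398.5383
  Σ                  3,583.0342    22,325.5368     171,744.7420
P = 3,583.0342.
Convexity = Σ t(t+1)·PV / [P·(1+y)²] = 171,744.7420 / (3,583.0342 × 1.180482) = 40.60439.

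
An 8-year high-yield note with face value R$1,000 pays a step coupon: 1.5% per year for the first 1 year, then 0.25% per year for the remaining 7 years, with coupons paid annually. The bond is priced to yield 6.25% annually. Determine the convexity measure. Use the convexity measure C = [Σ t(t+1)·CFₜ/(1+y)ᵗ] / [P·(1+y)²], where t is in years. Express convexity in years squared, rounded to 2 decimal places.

With y = 0.0625:
  t   CF        PV=CF/(1+0.0625)^t    t·PV        t(t+1)·PV
  1        15.00        14.1176        14.1176          28.2353
  2         2.50         2.2145         4.4291          13.2872
  3         2.50         2.0843         6.2528          25.0112
  4         2.50         1.9617         7.8466          39.2332
  5         2.50         1.8463         9.2314          55.3881
  6         2.50         1.7377        10.4260          72.9820
  7         2.50         1.6355        11.4482          91.5852
  8     1,002.50       617.2383     4,937.9065      44,441.1581
  Σ                    642.8358     5,001.6581      44,766.8804
P = 642.8358.
Convexity = Σ t(t+1)·PV / [P·(1+y)²] = 44,766.8804 / (642.8358 × 1.128906) = 61.68775.

61.69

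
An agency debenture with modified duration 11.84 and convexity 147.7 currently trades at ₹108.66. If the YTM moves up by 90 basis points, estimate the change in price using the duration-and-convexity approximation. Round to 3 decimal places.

-₹10.929

Duration effect: -D_mod·Δy = -11.84 × (+0.009) = -0.106560
Convexity effect: ½·C·(Δy)² = 0.5 × 147.7 × (0.009)² = +0.00598185
ΔP/P ≈ -0.106560 + 0.00598185 = -0.10057815
ΔP ≈ 108.66 × (-0.10057815) = -10.928821779.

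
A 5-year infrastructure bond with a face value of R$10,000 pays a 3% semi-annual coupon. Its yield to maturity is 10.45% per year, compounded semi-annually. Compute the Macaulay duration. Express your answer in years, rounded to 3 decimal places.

Periodic yield y = 0.05225. Discount each cash flow and weight by its period:
  t   CF        PV=CF/(1+0.05225)^t    t·PV
  1       150.00       142.5517       142.5517
  2       150.00       135.4732       270.9464
  3       150.00       128.7462       386.2386
  4       150.00       122.3533       489.4130
  5       150.00       116.2777       581.3887
  6       150.00       110.5039       663.0235
  7       150.00       105.0168       735.1175
  8       150.00        99.8021       798.4170
  9       150.00        94.8464       853.6176
  10   10,150.00     6,099.2537    60,992.5370
  Σ                  7,154.8250    65,913.2509
Price P = Σ PV = 7,154.8250.
Macaulay duration = Σ(t·PV) / P = 65,913.2509 / 7,154.8250 = 9.21242 half-year periods.
In years: 9.21242 / 2 = 4.60621 years.

4.606 years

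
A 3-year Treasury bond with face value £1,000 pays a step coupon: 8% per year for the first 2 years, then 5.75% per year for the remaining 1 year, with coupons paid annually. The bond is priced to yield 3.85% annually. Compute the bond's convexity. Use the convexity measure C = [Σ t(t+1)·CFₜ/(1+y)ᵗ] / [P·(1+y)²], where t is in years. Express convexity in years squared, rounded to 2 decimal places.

With y = 0.0385:
  t   CF        PV=CF/(1+0.0385)^t    t·PV        t(t+1)·PV
  1        80.00        77.0342        77.0342         154.0684
  2        80.00        74.1783       148.3566         445.0699
  3     1,057.50       944.1932     2,832.5796      11,330.3185
  Σ                  1,095.4057     3,057.9705      11,929.4568
P = 1,095.4057.
Convexity = Σ t(t+1)·PV / [P·(1+y)²] = 11,929.4568 / (1,095.4057 × 1.078482) = 10.09794.

10.10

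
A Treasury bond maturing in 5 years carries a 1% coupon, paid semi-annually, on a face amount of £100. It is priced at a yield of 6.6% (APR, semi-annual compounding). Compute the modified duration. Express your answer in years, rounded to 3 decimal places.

4.714 years

Periodic yield y = 0.033. First find Macaulay duration:
  t   CF        PV=CF/(1+0.033)^t    t·PV
  1         0.50         0.4840         0.4840
  2         0.50         0.4686         0.9371
  3         0.50         0.4536         1.3608
  4         0.50         0.4391         1.7564
  5         0.50         0.4251         2.1254
  6         0.50         0.4115         2.4690
  7         0.50         0.3984         2.7885
  8         0.50         0.3856         3.0850
  9         0.50         0.3733         3.3598
  10      100.50        72.6378       726.3783
  Σ                     76.4770       744.7443
P = 76.4770; Macaulay duration = 744.7443 / 76.4770 = 9.73815 half-year periods = 4.86907 years.
Modified duration = D_Mac / (1 + y) = 4.86907 / 1.033 = 4.71353 years.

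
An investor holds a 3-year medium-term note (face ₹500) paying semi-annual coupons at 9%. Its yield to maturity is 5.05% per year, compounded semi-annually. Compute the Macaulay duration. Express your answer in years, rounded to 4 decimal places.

2.7127 years

Periodic yield y = 0.02525. Discount each cash flow and weight by its period:
  t   CF        PV=CF/(1+0.02525)^t    t·PV
  1        22.50        21.9459        21.9459
  2        22.50        21.4054        42.8108
  3        22.50        20.8782        62.6346
  4        22.50        20.3640        81.4561
  5        22.50        19.8625        99.3124
  6       522.50       449.8913     2,699.3480
  Σ                    554.3473     3,007.5077
Price P = Σ PV = 554.3473.
Macaulay duration = Σ(t·PV) / P = 3,007.5077 / 554.3473 = 5.42531 half-year periods.
In years: 5.42531 / 2 = 2.71266 years.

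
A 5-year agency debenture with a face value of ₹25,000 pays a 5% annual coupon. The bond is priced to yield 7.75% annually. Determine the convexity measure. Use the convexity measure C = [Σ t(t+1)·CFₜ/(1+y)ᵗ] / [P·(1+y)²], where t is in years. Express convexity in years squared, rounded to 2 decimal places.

22.52

With y = 0.0775:
  t   CF        PV=CF/(1+0.0775)^t    t·PV        t(t+1)·PV
  1     1,250.00     1,160.0928     1,160.0928       2,320.1856
  2     1,250.00     1,076.6523     2,153.3045       6,459.9135
  3     1,250.00       999.2132     2,997.6397      11,990.5588
  4     1,250.00       927.3441     3,709.3763      18,546.8813
  5    26,250.00    18,073.5271    90,367.6353     542,205.8117
  Σ                 22,236.8294   100,388.0486     581,523.3510
P = 22,236.8294.
Convexity = Σ t(t+1)·PV / [P·(1+y)²] = 581,523.3510 / (22,236.8294 × 1.161006) = 22.52474.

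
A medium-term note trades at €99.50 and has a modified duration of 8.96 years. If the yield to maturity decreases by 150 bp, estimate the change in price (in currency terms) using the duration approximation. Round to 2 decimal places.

Duration approximation: ΔP/P ≈ -D_mod · Δy = -8.96 × (-0.015) = +0.134400.
ΔP ≈ 99.50 × (+0.134400) = +13.37280.

+€13.37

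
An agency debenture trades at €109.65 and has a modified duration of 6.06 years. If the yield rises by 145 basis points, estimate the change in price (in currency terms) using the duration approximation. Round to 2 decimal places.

-€9.63

Duration approximation: ΔP/P ≈ -D_mod · Δy = -6.06 × (+0.0145) = -0.087870.
ΔP ≈ 109.65 × (-0.087870) = -9.6349455.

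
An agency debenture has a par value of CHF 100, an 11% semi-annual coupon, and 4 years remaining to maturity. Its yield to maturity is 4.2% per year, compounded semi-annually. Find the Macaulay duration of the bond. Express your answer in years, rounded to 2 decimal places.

Periodic yield y = 0.021. Discount each cash flow and weight by its period:
  t   CF        PV=CF/(1+0.021)^t    t·PV
  1         5.50         5.3869         5.3869
  2         5.50         5.2761        10.5522
  3         5.50         5.1676        15.5027
  4         5.50         5.0613        20.2451
  5         5.50         4.9572        24.7859
  6         5.50         4.8552        29.1313
  7         5.50         4.7554        33.2875
  8       105.50        89.3401       714.7209
  Σ                    124.7996       853.6123
Price P = Σ PV = 124.7996.
Macaulay duration = Σ(t·PV) / P = 853.6123 / 124.7996 = 6.83986 half-year periods.
In years: 6.83986 / 2 = 3.41993 years.

3.42 years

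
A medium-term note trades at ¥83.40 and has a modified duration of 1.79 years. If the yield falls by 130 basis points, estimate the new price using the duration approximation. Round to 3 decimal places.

Duration approximation: ΔP/P ≈ -D_mod · Δy = -1.79 × (-0.013) = +0.023270.
New price ≈ 83.40 × (1 + 0.023270) = 85.340718.

¥85.341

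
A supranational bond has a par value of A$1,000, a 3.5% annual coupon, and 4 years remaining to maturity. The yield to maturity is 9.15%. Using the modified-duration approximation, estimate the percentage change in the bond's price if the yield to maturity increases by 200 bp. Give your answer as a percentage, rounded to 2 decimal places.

Periodic yield y = 0.0915. Modified duration first:
  t   CF        PV=CF/(1+0.0915)^t    t·PV
  1        35.00        32.0660        32.0660
  2        35.00        29.3779        58.7558
  3        35.00        26.9152        80.7455
  4     1,035.00       729.1979     2,916.7915
  Σ                    817.5569     3,088.3587
P = 817.5569; D_Mac = 3.77755 yrs; D_mod = 3.77755/(1+0.0915) = 3.46088 yrs.
ΔP/P ≈ -D_mod · Δy = -3.46088 × (+0.02) = -0.069218 = -6.9218%.

-6.92%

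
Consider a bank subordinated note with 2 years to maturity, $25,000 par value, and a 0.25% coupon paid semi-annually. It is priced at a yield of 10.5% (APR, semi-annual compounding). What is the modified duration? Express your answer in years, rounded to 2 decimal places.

Periodic yield y = 0.0525. First find Macaulay duration:
  t   CF        PV=CF/(1+0.0525)^t    t·PV
  1        31.25        29.6912        29.6912
  2        31.25        28.2102        56.4204
  3        31.25        26.8030        80.4091
  4    25,031.25    20,398.3068    81,593.2272
  Σ                 20,483.0112    81,759.7479
P = 20,483.0112; Macaulay duration = 81,759.7479 / 20,483.0112 = 3.99159 half-year periods = 1.99579 years.
Modified duration = D_Mac / (1 + y) = 1.99579 / 1.0525 = 1.89624 years.

1.90 years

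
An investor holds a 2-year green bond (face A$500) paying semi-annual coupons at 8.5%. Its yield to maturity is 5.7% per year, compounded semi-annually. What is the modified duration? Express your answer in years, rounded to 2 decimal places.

1.83 years

Periodic yield y = 0.0285. First find Macaulay duration:
  t   CF        PV=CF/(1+0.0285)^t    t·PV
  1        21.25        20.6612        20.6612
  2        21.25        20.0886        40.1773
  3        21.25        19.5320        58.5959
  4       521.25       465.8315     1,863.3261
  Σ                    526.1133     1,982.7605
P = 526.1133; Macaulay duration = 1,982.7605 / 526.1133 = 3.76869 half-year periods = 1.88435 years.
Modified duration = D_Mac / (1 + y) = 1.88435 / 1.0285 = 1.83213 years.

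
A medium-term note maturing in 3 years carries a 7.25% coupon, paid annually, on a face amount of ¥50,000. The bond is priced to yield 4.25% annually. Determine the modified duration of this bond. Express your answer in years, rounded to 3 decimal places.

2.695 years

Periodic yield y = 0.0425. First find Macaulay duration:
  t   CF        PV=CF/(1+0.0425)^t    t·PV
  1     3,625.00     3,477.2182     3,477.2182
  2     3,625.00     3,335.4611     6,670.9223
  3    53,625.00    47,330.2844   141,990.8533
  Σ                 54,142.9638   152,138.9937
P = 54,142.9638; Macaulay duration = 152,138.9937 / 54,142.9638 = 2.80995 years.
Modified duration = D_Mac / (1 + y) = 2.80995 / 1.0425 = 2.69540 years.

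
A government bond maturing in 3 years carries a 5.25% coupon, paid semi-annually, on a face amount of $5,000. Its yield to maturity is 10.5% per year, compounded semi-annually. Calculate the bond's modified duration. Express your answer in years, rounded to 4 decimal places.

Periodic yield y = 0.0525. First find Macaulay duration:
  t   CF        PV=CF/(1+0.0525)^t    t·PV
  1       131.25       124.7031       124.7031
  2       131.25       118.4827       236.9655
  3       131.25       112.5727       337.7180
  4       131.25       106.9574       427.8297
  5       131.25       101.6222       508.1112
  6     5,131.25     3,774.7705    22,648.6227
  Σ                  4,339.1086    24,283.9502
P = 4,339.1086; Macaulay duration = 24,283.9502 / 4,339.1086 = 5.59653 half-year periods = 2.79826 years.
Modified duration = D_Mac / (1 + y) = 2.79826 / 1.0525 = 2.65868 years.

2.6587 years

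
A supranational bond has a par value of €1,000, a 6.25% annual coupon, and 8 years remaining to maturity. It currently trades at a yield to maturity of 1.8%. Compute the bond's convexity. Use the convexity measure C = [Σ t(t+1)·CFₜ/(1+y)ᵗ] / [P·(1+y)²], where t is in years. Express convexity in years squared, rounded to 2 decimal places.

55.08

With y = 0.018:
  t   CF        PV=CF/(1+0.018)^t    t·PV        t(t+1)·PV
  1        62.50        61.3949        61.3949         122.7898
  2        62.50        60.3093       120.6186         361.8559
  3        62.50        59.2430       177.7289         710.9154
  4        62.50        58.1954       232.7817       1,163.9087
  5        62.50        57.1664       285.8322       1,714.9931
  6        62.50        56.1556       336.9338       2,358.5367
  7        62.50        55.1627       386.1390       3,089.1116
  8     1,062.50       921.1847     7,369.4776      66,325.2982
  Σ                  1,328.8121     8,970.9067      75,847.4094
P = 1,328.8121.
Convexity = Σ t(t+1)·PV / [P·(1+y)²] = 75,847.4094 / (1,328.8121 × 1.036324) = 55.07844.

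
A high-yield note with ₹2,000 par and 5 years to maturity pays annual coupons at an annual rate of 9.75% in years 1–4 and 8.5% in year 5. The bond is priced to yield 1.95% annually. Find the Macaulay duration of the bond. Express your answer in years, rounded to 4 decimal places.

4.3085 years

Periodic yield y = 0.0195. Discount each cash flow and weight by its year:
  t   CF        PV=CF/(1+0.0195)^t    t·PV
  1       195.00       191.2702       191.2702
  2       195.00       187.6118       375.2236
  3       195.00       184.0233       552.0700
  4       195.00       180.5035       722.0141
  5     2,170.00     1,970.2602     9,851.3010
  Σ                  2,713.6691    11,691.8789
Price P = Σ PV = 2,713.6691.
Macaulay duration = Σ(t·PV) / P = 11,691.8789 / 2,713.6691 = 4.30851 years.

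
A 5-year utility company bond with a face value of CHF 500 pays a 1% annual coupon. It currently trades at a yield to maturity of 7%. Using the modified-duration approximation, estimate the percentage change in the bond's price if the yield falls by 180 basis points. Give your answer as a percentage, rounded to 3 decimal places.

+8.216%

Periodic yield y = 0.07. Modified duration first:
  t   CF        PV=CF/(1+0.07)^t    t·PV
  1         5.00         4.6729         4.6729
  2         5.00         4.3672         8.7344
  3         5.00         4.0815        12.2445
  4         5.00         3.8145        15.2579
  5       505.00       360.0580     1,800.2901
  Σ                    376.9941     1,841.1998
P = 376.9941; D_Mac = 4.88390 yrs; D_mod = 4.88390/(1+0.07) = 4.56439 yrs.
ΔP/P ≈ -D_mod · Δy = -4.56439 × (-0.018) = +0.082159 = +8.2159%.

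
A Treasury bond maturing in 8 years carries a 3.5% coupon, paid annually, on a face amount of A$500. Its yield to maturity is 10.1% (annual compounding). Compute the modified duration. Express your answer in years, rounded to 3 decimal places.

6.225 years

Periodic yield y = 0.101. First find Macaulay duration:
  t   CF        PV=CF/(1+0.101)^t    t·PV
  1        17.50        15.8946        15.8946
  2        17.50        14.4365        28.8731
  3        17.50        13.1122        39.3366
  4        17.50        11.9094        47.6375
  5        17.50        10.8169        54.0843
  6        17.50         9.8246        58.9475
  7        17.50         8.9233        62.4633
  8       517.50       239.6690     1,917.3517
  Σ                    324.5865     2,224.5887
P = 324.5865; Macaulay duration = 2,224.5887 / 324.5865 = 6.85361 years.
Modified duration = D_Mac / (1 + y) = 6.85361 / 1.101 = 6.22489 years.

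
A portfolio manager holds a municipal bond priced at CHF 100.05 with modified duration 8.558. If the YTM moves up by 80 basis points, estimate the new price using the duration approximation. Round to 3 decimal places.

CHF 93.200

Duration approximation: ΔP/P ≈ -D_mod · Δy = -8.558 × (+0.008) = -0.068464.
New price ≈ 100.05 × (1 - 0.068464) = 93.2001768.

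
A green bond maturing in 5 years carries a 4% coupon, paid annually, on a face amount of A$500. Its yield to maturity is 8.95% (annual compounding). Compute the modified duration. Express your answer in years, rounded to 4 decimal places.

4.2047 years

Periodic yield y = 0.0895. First find Macaulay duration:
  t   CF        PV=CF/(1+0.0895)^t    t·PV
  1        20.00        18.3570        18.3570
  2        20.00        16.8491        33.6981
  3        20.00        15.4649        46.3948
  4        20.00        14.1945        56.7781
  5       520.00       338.7405     1,693.7027
  Σ                    403.6061     1,848.9308
P = 403.6061; Macaulay duration = 1,848.9308 / 403.6061 = 4.58103 years.
Modified duration = D_Mac / (1 + y) = 4.58103 / 1.0895 = 4.20471 years.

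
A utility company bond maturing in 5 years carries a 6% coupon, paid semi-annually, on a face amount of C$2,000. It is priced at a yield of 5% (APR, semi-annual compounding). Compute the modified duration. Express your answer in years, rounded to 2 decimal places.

Periodic yield y = 0.025. First find Macaulay duration:
  t   CF        PV=CF/(1+0.025)^t    t·PV
  1        60.00        58.5366        58.5366
  2        60.00        57.1089       114.2177
  3        60.00        55.7160       167.1479
  4        60.00        54.3570       217.4282
  5        60.00        53.0313       265.1563
  6        60.00        51.7378       310.4269
  7        60.00        50.4759       353.3314
  8        60.00        49.2448       393.9584
  9        60.00        48.0437       432.3933
  10    2,060.00     1,609.2687    16,092.6871
  Σ                  2,087.5206    18,405.2837
P = 2,087.5206; Macaulay duration = 18,405.2837 / 2,087.5206 = 8.81682 half-year periods = 4.40841 years.
Modified duration = D_Mac / (1 + y) = 4.40841 / 1.025 = 4.30089 years.

4.30 years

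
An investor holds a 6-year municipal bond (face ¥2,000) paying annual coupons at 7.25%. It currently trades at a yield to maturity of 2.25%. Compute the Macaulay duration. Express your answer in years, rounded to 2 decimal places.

Periodic yield y = 0.0225. Discount each cash flow and weight by its year:
  t   CF        PV=CF/(1+0.0225)^t    t·PV
  1       145.00       141.8093       141.8093
  2       145.00       138.6888       277.3776
  3       145.00       135.6370       406.9109
  4       145.00       132.6523       530.6091
  5       145.00       129.7333       648.6664
  6     2,145.00     1,876.9271    11,261.5624
  Σ                  2,555.4477    13,266.9357
Price P = Σ PV = 2,555.4477.
Macaulay duration = Σ(t·PV) / P = 13,266.9357 / 2,555.4477 = 5.19163 years.

5.19 years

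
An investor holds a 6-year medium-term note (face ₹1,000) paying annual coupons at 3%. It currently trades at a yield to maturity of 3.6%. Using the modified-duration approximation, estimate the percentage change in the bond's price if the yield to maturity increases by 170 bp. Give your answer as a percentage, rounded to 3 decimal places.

-9.143%

Periodic yield y = 0.036. Modified duration first:
  t   CF        PV=CF/(1+0.036)^t    t·PV
  1        30.00        28.9575        28.9575
  2        30.00        27.9513        55.9026
  3        30.00        26.9800        80.9400
  4        30.00        26.0425       104.1699
  5        30.00        25.1375       125.6876
  6     1,030.00       833.0646     4,998.3877
  Σ                    968.1334     5,394.0454
P = 968.1334; D_Mac = 5.57159 yrs; D_mod = 5.57159/(1+0.036) = 5.37799 yrs.
ΔP/P ≈ -D_mod · Δy = -5.37799 × (+0.017) = -0.091426 = -9.1426%.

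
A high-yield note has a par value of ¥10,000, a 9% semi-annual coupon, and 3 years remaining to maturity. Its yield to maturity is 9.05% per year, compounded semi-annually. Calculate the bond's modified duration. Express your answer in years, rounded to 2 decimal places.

2.58 years

Periodic yield y = 0.04525. First find Macaulay duration:
  t   CF        PV=CF/(1+0.04525)^t    t·PV
  1       450.00       430.5190       430.5190
  2       450.00       411.8814       823.7628
  3       450.00       394.0506     1,182.1518
  4       450.00       376.9917     1,507.9669
  5       450.00       360.6713     1,803.3567
  6    10,450.00     8,013.0017    48,078.0100
  Σ                  9,987.1157    53,825.7671
P = 9,987.1157; Macaulay duration = 53,825.7671 / 9,987.1157 = 5.38952 half-year periods = 2.69476 years.
Modified duration = D_Mac / (1 + y) = 2.69476 / 1.04525 = 2.57810 years.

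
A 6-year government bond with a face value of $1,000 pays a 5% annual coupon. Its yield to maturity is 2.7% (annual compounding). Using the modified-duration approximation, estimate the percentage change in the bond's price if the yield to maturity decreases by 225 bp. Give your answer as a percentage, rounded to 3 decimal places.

Periodic yield y = 0.027. Modified duration first:
  t   CF        PV=CF/(1+0.027)^t    t·PV
  1        50.00        48.6855        48.6855
  2        50.00        47.4055        94.8111
  3        50.00        46.1592       138.4777
  4        50.00        44.9457       179.7828
  5        50.00        43.7641       218.8204
  6     1,050.00       894.8838     5,369.3027
  Σ                  1,125.8438     6,049.8802
P = 1,125.8438; D_Mac = 5.37364 yrs; D_mod = 5.37364/(1+0.027) = 5.23237 yrs.
ΔP/P ≈ -D_mod · Δy = -5.23237 × (-0.0225) = +0.117728 = +11.7728%.

+11.773%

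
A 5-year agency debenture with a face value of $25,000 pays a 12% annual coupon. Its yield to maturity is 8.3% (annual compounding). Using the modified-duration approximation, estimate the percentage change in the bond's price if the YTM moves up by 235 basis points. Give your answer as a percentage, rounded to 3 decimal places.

Periodic yield y = 0.083. Modified duration first:
  t   CF        PV=CF/(1+0.083)^t    t·PV
  1     3,000.00     2,770.0831     2,770.0831
  2     3,000.00     2,557.7868     5,115.5736
  3     3,000.00     2,361.7607     7,085.2820
  4     3,000.00     2,180.7578     8,723.0311
  5    28,000.00    18,793.8497    93,969.2483
  Σ                 28,664.2380   117,663.2180
P = 28,664.2380; D_Mac = 4.10488 yrs; D_mod = 4.10488/(1+0.083) = 3.79028 yrs.
ΔP/P ≈ -D_mod · Δy = -3.79028 × (+0.0235) = -0.089072 = -8.9072%.

-8.907%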